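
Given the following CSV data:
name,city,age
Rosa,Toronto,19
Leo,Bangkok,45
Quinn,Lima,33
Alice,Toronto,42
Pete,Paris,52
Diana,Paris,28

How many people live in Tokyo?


Scanning city column for 'Tokyo':
Total matches: 0

ANSWER: 0


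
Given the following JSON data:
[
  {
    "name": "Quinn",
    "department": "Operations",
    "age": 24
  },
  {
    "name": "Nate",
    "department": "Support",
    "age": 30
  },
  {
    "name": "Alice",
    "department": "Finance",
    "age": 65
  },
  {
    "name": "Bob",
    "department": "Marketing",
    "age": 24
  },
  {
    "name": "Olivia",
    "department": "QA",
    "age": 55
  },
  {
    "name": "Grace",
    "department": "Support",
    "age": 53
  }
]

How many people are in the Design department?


Scanning records for department = Design
  No matches found
Count: 0

ANSWER: 0


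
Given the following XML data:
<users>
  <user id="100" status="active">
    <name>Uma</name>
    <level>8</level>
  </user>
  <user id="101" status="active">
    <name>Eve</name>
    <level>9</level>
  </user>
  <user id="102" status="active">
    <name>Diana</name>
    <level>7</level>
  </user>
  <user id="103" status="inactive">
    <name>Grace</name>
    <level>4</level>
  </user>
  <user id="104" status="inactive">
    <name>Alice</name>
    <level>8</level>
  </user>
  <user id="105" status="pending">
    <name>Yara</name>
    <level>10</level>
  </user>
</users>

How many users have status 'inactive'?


Counting users with status='inactive':
  Grace (id=103) -> MATCH
  Alice (id=104) -> MATCH
Count: 2

ANSWER: 2


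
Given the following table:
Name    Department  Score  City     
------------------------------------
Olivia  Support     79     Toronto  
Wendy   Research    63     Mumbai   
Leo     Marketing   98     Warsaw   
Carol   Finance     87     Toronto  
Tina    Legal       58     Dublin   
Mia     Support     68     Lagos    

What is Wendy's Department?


Row 2: Wendy
Department = Research

ANSWER: Research


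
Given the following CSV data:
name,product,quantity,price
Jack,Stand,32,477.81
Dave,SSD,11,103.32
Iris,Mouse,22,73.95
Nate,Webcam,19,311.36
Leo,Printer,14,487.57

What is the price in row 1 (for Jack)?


Row 1: Jack
Column 'price' = 477.81

ANSWER: 477.81


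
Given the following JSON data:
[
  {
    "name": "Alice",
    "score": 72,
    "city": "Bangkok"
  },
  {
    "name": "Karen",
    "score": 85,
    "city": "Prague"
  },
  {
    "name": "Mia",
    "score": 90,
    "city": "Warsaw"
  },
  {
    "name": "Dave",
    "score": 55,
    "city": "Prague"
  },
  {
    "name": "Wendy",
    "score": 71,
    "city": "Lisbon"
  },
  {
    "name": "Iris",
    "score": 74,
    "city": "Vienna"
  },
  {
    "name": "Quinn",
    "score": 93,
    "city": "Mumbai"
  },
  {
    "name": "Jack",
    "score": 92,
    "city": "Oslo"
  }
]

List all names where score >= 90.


Filtering records where score >= 90:
  Alice (score=72) -> no
  Karen (score=85) -> no
  Mia (score=90) -> YES
  Dave (score=55) -> no
  Wendy (score=71) -> no
  Iris (score=74) -> no
  Quinn (score=93) -> YES
  Jack (score=92) -> YES


ANSWER: Mia, Quinn, Jack


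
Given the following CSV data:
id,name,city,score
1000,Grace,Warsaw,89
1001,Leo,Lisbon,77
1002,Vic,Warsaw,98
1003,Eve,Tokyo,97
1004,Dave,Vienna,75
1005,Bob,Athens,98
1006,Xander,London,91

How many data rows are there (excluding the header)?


Counting rows (excluding header):
Header: id,name,city,score
Data rows: 7

ANSWER: 7


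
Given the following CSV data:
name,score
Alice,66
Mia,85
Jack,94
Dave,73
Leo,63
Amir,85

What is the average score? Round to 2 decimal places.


Scores: 66, 85, 94, 73, 63, 85
Sum = 466
Count = 6
Average = 466 / 6 = 77.67

ANSWER: 77.67


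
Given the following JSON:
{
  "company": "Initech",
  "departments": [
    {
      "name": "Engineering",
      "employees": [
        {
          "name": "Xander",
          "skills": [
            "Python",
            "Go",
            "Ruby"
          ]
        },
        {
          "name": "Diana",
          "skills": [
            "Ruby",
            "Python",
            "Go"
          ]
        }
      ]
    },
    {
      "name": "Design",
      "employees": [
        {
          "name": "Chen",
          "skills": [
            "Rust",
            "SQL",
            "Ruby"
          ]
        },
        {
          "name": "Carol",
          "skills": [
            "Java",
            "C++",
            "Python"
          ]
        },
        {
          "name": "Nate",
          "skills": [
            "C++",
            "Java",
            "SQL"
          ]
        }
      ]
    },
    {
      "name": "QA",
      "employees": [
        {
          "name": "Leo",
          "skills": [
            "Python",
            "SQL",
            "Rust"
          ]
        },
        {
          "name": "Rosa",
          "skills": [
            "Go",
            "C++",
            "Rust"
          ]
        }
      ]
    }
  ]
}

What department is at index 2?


Path: departments[2].name
Value: QA

ANSWER: QA


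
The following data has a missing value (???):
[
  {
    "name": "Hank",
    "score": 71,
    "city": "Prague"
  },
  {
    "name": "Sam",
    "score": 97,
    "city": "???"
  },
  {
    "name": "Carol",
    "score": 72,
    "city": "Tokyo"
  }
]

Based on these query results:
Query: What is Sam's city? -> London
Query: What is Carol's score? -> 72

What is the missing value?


The missing value is Sam's city
From query: Sam's city = London

ANSWER: London


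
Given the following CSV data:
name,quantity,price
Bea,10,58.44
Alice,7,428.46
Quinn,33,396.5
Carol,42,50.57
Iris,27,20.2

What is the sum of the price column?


Values in 'price' column:
  Row 1: 58.44
  Row 2: 428.46
  Row 3: 396.5
  Row 4: 50.57
  Row 5: 20.2
Sum = 58.44 + 428.46 + 396.5 + 50.57 + 20.2 = 954.17

ANSWER: 954.17


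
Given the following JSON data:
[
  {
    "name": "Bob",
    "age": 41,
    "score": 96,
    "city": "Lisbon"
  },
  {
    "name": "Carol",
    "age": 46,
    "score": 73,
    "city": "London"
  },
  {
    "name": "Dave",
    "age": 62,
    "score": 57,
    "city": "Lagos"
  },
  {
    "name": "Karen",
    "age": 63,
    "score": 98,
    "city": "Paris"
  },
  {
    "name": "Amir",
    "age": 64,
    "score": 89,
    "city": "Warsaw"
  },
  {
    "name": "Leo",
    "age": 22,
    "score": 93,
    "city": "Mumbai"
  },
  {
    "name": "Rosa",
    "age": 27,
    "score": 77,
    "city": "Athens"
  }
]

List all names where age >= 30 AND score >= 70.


Checking both conditions:
  Bob (age=41, score=96) -> YES
  Carol (age=46, score=73) -> YES
  Dave (age=62, score=57) -> no
  Karen (age=63, score=98) -> YES
  Amir (age=64, score=89) -> YES
  Leo (age=22, score=93) -> no
  Rosa (age=27, score=77) -> no


ANSWER: Bob, Carol, Karen, Amir


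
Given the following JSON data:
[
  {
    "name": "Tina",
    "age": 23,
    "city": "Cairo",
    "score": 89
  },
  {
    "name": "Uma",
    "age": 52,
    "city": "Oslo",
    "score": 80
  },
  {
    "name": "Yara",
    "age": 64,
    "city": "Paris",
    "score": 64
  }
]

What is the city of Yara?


Looking up record where name = Yara
Record index: 2
Field 'city' = Paris

ANSWER: Paris


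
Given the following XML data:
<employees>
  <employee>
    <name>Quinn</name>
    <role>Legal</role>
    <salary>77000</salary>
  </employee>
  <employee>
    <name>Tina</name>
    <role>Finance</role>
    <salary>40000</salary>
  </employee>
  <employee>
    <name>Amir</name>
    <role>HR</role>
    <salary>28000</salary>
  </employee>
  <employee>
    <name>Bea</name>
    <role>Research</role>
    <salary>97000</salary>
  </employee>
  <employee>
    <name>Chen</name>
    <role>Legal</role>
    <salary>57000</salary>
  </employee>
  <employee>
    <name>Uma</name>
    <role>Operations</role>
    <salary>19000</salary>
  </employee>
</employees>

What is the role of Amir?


Searching for <employee> with <name>Amir</name>
Found at position 3
<role>HR</role>

ANSWER: HR


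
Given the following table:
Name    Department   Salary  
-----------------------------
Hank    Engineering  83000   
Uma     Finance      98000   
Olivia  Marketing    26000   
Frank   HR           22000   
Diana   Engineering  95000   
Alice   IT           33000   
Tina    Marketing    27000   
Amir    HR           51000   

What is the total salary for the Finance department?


Finance department members:
  Uma: 98000
Total = 98000 = 98000

ANSWER: 98000


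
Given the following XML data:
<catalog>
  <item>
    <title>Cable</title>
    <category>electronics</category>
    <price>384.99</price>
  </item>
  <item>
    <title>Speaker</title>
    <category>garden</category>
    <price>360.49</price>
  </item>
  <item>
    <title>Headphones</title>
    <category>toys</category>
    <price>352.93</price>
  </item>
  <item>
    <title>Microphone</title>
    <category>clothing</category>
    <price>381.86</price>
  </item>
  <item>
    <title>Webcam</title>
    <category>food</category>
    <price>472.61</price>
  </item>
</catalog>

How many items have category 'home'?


Scanning <item> elements for <category>home</category>:
Count: 0

ANSWER: 0


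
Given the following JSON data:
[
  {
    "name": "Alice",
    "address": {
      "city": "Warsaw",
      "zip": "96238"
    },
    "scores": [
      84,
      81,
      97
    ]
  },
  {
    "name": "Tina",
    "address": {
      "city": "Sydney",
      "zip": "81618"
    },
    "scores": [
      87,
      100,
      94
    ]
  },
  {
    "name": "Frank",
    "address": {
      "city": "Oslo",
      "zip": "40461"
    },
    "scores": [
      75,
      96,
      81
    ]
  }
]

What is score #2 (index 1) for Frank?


Path: records[2].scores[1]
Value: 96

ANSWER: 96


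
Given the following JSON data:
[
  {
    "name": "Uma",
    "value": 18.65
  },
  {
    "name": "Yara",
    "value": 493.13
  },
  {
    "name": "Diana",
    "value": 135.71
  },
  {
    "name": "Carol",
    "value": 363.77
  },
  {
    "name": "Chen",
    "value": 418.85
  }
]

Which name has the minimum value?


Comparing values:
  Uma: 18.65
  Yara: 493.13
  Diana: 135.71
  Carol: 363.77
  Chen: 418.85
Minimum: Uma (18.65)

ANSWER: Uma


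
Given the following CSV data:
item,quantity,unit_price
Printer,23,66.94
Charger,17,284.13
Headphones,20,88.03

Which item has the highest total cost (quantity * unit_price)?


Computing row totals:
  Printer: 1539.62
  Charger: 4830.21
  Headphones: 1760.6
Maximum: Charger (4830.21)

ANSWER: Charger


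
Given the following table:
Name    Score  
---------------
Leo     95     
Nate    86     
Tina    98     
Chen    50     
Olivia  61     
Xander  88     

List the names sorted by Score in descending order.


Sorting by Score (descending):
  Tina: 98
  Leo: 95
  Xander: 88
  Nate: 86
  Olivia: 61
  Chen: 50


ANSWER: Tina, Leo, Xander, Nate, Olivia, Chen


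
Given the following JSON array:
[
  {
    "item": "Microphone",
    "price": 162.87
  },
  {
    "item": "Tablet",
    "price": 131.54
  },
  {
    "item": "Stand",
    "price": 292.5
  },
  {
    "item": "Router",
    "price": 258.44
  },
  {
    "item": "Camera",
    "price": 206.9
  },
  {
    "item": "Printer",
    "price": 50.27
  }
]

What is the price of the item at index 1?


Array index 1 -> Tablet
price = 131.54

ANSWER: 131.54


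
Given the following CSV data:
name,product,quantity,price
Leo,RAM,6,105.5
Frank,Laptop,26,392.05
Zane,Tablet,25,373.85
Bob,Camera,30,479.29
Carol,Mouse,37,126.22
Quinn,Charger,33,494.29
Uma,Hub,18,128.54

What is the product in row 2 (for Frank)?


Row 2: Frank
Column 'product' = Laptop

ANSWER: Laptop


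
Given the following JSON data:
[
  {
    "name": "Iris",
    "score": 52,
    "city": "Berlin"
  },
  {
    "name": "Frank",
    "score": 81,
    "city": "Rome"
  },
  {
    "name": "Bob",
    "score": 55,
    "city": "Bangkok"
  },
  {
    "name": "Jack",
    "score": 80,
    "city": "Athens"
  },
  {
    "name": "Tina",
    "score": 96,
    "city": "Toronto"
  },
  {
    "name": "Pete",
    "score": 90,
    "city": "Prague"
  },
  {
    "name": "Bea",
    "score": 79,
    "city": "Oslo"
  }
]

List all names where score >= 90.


Filtering records where score >= 90:
  Iris (score=52) -> no
  Frank (score=81) -> no
  Bob (score=55) -> no
  Jack (score=80) -> no
  Tina (score=96) -> YES
  Pete (score=90) -> YES
  Bea (score=79) -> no


ANSWER: Tina, Pete


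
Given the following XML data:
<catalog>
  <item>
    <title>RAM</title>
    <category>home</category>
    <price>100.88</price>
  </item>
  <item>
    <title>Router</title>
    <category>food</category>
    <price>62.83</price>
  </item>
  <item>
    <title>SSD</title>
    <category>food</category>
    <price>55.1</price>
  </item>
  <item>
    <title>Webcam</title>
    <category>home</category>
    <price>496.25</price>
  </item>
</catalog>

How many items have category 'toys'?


Scanning <item> elements for <category>toys</category>:
Count: 0

ANSWER: 0


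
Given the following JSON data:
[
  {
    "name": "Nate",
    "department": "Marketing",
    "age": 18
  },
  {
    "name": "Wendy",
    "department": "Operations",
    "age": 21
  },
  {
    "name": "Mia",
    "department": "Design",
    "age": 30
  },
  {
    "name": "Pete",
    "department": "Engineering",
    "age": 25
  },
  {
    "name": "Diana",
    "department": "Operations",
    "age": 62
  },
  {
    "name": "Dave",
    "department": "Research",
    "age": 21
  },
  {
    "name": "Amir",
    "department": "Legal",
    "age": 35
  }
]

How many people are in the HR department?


Scanning records for department = HR
  No matches found
Count: 0

ANSWER: 0


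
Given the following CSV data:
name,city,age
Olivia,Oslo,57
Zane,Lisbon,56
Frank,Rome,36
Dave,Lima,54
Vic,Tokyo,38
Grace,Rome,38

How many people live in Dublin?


Scanning city column for 'Dublin':
Total matches: 0

ANSWER: 0


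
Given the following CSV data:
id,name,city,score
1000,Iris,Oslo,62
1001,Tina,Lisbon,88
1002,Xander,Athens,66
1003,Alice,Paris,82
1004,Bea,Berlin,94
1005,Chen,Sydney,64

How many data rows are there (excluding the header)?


Counting rows (excluding header):
Header: id,name,city,score
Data rows: 6

ANSWER: 6


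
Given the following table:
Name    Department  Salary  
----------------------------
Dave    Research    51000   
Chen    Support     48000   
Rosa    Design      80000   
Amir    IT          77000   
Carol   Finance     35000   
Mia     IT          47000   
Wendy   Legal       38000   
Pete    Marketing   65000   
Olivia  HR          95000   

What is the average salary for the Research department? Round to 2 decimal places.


Research department members:
  Dave: 51000
Sum = 51000
Count = 1
Average = 51000 / 1 = 51000.00

ANSWER: 51000.00


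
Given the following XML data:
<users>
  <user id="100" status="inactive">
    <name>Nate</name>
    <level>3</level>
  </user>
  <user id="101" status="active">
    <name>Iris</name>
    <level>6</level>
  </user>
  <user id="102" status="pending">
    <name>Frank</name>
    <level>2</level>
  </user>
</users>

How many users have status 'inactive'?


Counting users with status='inactive':
  Nate (id=100) -> MATCH
Count: 1

ANSWER: 1


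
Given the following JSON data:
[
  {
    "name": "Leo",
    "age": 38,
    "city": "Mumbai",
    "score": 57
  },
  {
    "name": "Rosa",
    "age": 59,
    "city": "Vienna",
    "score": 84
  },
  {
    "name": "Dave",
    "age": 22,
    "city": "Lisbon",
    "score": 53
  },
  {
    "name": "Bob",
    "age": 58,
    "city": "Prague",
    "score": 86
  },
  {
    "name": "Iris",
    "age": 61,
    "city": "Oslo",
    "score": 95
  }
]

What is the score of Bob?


Looking up record where name = Bob
Record index: 3
Field 'score' = 86

ANSWER: 86


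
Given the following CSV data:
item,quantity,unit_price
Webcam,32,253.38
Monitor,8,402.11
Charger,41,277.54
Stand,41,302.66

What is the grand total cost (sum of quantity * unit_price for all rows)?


Computing row totals:
  Webcam: 32 * 253.38 = 8108.16
  Monitor: 8 * 402.11 = 3216.88
  Charger: 41 * 277.54 = 11379.14
  Stand: 41 * 302.66 = 12409.06
Grand total = 8108.16 + 3216.88 + 11379.14 + 12409.06 = 35113.24

ANSWER: 35113.24


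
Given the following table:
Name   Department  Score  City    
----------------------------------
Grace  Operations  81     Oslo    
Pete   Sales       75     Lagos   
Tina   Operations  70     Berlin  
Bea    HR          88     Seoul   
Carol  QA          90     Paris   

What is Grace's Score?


Row 1: Grace
Score = 81

ANSWER: 81


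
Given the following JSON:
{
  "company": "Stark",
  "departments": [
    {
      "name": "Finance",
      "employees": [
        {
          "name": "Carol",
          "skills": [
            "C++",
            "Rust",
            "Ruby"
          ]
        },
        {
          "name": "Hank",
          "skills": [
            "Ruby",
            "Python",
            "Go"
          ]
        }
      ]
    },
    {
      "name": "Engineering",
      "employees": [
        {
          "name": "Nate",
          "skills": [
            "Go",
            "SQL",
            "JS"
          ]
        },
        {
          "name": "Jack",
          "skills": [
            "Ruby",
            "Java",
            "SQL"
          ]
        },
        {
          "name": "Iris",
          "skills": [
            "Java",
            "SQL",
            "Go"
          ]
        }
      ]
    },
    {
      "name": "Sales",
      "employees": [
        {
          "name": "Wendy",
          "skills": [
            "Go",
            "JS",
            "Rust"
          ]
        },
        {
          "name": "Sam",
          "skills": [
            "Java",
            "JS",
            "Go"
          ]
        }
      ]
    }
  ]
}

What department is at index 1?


Path: departments[1].name
Value: Engineering

ANSWER: Engineering


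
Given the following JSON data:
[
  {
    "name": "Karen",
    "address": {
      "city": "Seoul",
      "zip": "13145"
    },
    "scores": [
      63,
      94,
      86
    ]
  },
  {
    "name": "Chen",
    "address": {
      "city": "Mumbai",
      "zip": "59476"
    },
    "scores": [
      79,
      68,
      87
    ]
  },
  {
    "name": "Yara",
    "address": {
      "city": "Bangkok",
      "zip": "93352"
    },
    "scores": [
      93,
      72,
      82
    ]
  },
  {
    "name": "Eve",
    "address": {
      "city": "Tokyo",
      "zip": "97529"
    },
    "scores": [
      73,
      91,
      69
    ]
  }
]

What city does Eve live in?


Path: records[3].address.city
Value: Tokyo

ANSWER: Tokyo


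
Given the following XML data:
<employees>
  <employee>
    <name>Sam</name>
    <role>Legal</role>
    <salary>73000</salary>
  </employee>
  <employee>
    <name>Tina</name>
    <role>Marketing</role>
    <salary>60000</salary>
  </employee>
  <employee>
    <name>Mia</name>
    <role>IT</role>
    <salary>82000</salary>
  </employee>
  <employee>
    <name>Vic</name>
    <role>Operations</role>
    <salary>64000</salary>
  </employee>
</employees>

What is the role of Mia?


Searching for <employee> with <name>Mia</name>
Found at position 3
<role>IT</role>

ANSWER: IT


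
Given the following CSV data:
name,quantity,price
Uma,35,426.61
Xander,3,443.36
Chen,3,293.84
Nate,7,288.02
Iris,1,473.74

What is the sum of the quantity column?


Values in 'quantity' column:
  Row 1: 35
  Row 2: 3
  Row 3: 3
  Row 4: 7
  Row 5: 1
Sum = 35 + 3 + 3 + 7 + 1 = 49

ANSWER: 49


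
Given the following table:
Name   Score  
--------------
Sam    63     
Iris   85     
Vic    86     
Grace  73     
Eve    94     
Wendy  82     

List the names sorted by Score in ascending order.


Sorting by Score (ascending):
  Sam: 63
  Grace: 73
  Wendy: 82
  Iris: 85
  Vic: 86
  Eve: 94


ANSWER: Sam, Grace, Wendy, Iris, Vic, Eve


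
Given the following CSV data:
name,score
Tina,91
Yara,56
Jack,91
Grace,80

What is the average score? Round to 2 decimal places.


Scores: 91, 56, 91, 80
Sum = 318
Count = 4
Average = 318 / 4 = 79.50

ANSWER: 79.50


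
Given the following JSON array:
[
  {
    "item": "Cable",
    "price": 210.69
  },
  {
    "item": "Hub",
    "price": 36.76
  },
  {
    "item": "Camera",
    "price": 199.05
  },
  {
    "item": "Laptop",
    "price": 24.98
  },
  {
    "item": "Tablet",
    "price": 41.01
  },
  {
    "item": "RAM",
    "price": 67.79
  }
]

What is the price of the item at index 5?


Array index 5 -> RAM
price = 67.79

ANSWER: 67.79


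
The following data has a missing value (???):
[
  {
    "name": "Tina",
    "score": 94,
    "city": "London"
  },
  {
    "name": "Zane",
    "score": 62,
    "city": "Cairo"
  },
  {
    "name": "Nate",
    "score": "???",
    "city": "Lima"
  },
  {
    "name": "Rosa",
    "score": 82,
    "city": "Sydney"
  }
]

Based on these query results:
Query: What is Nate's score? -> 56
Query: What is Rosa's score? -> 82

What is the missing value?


The missing value is Nate's score
From query: Nate's score = 56

ANSWER: 56


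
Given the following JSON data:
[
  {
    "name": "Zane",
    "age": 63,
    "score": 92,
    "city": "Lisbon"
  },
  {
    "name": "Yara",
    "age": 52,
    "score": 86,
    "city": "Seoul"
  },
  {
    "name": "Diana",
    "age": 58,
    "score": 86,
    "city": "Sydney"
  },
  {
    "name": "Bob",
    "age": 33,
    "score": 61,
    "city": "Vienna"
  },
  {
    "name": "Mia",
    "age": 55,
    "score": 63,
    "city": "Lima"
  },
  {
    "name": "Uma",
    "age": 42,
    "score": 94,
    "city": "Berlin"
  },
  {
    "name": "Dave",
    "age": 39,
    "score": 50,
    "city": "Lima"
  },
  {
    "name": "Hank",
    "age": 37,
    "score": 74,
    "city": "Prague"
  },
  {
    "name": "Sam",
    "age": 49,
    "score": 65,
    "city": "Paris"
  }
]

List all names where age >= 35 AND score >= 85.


Checking both conditions:
  Zane (age=63, score=92) -> YES
  Yara (age=52, score=86) -> YES
  Diana (age=58, score=86) -> YES
  Bob (age=33, score=61) -> no
  Mia (age=55, score=63) -> no
  Uma (age=42, score=94) -> YES
  Dave (age=39, score=50) -> no
  Hank (age=37, score=74) -> no
  Sam (age=49, score=65) -> no


ANSWER: Zane, Yara, Diana, Uma


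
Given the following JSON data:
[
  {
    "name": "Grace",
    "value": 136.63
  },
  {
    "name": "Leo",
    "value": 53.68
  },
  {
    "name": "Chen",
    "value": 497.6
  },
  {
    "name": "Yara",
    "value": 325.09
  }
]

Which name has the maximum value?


Comparing values:
  Grace: 136.63
  Leo: 53.68
  Chen: 497.6
  Yara: 325.09
Maximum: Chen (497.6)

ANSWER: Chen


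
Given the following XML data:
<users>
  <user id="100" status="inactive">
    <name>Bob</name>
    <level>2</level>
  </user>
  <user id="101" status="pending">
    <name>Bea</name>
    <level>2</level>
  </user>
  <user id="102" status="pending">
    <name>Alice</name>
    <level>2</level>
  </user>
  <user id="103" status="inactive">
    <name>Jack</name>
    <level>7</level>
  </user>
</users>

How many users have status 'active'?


Counting users with status='active':
Count: 0

ANSWER: 0


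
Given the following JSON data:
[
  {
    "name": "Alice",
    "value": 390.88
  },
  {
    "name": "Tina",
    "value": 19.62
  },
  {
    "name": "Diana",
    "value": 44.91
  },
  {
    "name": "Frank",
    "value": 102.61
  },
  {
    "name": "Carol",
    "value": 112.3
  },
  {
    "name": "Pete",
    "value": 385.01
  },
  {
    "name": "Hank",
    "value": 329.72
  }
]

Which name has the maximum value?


Comparing values:
  Alice: 390.88
  Tina: 19.62
  Diana: 44.91
  Frank: 102.61
  Carol: 112.3
  Pete: 385.01
  Hank: 329.72
Maximum: Alice (390.88)

ANSWER: Alice


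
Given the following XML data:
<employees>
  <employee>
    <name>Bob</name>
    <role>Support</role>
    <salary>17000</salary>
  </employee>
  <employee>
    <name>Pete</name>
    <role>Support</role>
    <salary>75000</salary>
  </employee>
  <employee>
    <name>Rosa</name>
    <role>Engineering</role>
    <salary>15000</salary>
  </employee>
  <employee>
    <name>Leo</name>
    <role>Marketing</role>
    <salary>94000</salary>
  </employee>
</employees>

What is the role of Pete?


Searching for <employee> with <name>Pete</name>
Found at position 2
<role>Support</role>

ANSWER: Support


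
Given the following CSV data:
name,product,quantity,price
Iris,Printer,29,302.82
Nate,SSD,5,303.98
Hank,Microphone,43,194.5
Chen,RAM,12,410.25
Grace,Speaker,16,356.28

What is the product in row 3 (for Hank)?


Row 3: Hank
Column 'product' = Microphone

ANSWER: Microphone


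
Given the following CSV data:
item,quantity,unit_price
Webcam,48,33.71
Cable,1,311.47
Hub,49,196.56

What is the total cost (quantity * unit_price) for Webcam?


Row: Webcam
quantity = 48
unit_price = 33.71
total = 48 * 33.71 = 1618.08

ANSWER: 1618.08


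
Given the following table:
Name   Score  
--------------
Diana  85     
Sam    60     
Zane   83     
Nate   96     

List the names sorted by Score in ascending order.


Sorting by Score (ascending):
  Sam: 60
  Zane: 83
  Diana: 85
  Nate: 96


ANSWER: Sam, Zane, Diana, Nate


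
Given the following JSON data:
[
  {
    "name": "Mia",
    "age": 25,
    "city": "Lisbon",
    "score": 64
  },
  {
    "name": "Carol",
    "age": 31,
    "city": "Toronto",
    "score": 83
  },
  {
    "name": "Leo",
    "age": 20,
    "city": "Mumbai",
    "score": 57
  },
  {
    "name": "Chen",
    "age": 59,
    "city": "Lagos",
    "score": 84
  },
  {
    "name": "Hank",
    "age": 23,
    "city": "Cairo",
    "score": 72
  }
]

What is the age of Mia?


Looking up record where name = Mia
Record index: 0
Field 'age' = 25

ANSWER: 25


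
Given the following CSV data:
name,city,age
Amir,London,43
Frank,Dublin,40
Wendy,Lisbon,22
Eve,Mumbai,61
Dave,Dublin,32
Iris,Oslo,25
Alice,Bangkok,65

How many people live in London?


Scanning city column for 'London':
  Row 1: Amir -> MATCH
Total matches: 1

ANSWER: 1


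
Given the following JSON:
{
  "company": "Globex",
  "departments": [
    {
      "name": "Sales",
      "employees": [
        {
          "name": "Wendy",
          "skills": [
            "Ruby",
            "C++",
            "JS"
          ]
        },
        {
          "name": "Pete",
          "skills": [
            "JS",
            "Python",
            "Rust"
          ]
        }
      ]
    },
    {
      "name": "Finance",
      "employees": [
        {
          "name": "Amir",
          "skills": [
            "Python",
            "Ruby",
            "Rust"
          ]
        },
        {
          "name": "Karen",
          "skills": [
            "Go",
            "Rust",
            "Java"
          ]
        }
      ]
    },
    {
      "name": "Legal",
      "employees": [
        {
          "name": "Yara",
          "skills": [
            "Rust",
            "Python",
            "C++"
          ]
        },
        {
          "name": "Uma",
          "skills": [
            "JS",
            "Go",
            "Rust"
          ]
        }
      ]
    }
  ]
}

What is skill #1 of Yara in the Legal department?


Path: departments[2].employees[0].skills[0]
Value: Rust

ANSWER: Rust


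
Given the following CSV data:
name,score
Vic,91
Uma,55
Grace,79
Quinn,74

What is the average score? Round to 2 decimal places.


Scores: 91, 55, 79, 74
Sum = 299
Count = 4
Average = 299 / 4 = 74.75

ANSWER: 74.75


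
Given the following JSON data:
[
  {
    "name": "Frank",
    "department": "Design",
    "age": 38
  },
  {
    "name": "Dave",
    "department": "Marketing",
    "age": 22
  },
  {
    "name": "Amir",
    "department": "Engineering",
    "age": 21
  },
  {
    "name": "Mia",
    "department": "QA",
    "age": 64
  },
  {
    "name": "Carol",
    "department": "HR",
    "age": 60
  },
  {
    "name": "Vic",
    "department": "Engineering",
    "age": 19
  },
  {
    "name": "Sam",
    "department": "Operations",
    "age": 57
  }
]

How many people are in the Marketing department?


Scanning records for department = Marketing
  Record 1: Dave
Count: 1

ANSWER: 1


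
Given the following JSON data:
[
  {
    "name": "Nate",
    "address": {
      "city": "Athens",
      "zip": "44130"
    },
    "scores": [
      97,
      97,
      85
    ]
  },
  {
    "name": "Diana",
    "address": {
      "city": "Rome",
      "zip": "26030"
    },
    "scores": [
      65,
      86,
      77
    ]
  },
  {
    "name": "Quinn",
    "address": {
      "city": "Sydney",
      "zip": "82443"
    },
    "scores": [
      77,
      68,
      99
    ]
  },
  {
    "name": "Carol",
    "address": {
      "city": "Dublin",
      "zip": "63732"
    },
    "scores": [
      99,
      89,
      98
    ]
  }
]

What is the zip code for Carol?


Path: records[3].address.zip
Value: 63732

ANSWER: 63732


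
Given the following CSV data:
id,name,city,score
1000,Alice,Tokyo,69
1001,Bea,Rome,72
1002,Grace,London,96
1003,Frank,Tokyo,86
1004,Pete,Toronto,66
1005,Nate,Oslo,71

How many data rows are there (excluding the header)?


Counting rows (excluding header):
Header: id,name,city,score
Data rows: 6

ANSWER: 6


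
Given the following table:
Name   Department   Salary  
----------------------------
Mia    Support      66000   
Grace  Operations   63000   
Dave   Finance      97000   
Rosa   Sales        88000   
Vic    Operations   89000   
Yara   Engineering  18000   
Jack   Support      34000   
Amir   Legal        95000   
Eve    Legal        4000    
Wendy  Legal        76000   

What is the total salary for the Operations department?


Operations department members:
  Grace: 63000
  Vic: 89000
Total = 63000 + 89000 = 152000

ANSWER: 152000


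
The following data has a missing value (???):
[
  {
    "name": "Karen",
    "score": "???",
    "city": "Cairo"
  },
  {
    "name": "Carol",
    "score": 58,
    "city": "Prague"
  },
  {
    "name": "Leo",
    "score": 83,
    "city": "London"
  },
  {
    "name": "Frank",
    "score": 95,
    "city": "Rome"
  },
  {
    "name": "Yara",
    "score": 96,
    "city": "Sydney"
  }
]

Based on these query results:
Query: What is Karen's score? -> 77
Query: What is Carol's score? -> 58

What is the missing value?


The missing value is Karen's score
From query: Karen's score = 77

ANSWER: 77


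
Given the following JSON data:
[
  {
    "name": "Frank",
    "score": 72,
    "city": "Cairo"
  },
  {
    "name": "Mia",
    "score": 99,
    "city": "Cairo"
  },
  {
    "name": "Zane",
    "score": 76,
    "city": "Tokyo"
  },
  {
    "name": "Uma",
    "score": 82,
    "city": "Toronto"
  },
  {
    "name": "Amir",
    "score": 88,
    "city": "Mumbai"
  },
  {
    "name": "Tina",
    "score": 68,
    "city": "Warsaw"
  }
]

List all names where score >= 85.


Filtering records where score >= 85:
  Frank (score=72) -> no
  Mia (score=99) -> YES
  Zane (score=76) -> no
  Uma (score=82) -> no
  Amir (score=88) -> YES
  Tina (score=68) -> no


ANSWER: Mia, Amir


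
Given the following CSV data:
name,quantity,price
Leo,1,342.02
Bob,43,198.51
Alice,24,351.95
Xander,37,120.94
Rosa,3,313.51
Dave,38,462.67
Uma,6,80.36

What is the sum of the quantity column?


Values in 'quantity' column:
  Row 1: 1
  Row 2: 43
  Row 3: 24
  Row 4: 37
  Row 5: 3
  Row 6: 38
  Row 7: 6
Sum = 1 + 43 + 24 + 37 + 3 + 38 + 6 = 152

ANSWER: 152


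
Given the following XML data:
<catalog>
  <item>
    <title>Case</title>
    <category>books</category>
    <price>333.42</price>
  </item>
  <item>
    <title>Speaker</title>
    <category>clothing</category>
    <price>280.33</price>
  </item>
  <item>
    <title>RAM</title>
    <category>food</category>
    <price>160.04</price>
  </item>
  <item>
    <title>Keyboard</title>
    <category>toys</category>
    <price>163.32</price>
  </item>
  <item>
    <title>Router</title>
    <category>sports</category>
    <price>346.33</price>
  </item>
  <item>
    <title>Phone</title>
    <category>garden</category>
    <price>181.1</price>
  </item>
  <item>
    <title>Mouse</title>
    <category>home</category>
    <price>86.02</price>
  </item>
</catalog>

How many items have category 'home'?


Scanning <item> elements for <category>home</category>:
  Item 7: Mouse -> MATCH
Count: 1

ANSWER: 1


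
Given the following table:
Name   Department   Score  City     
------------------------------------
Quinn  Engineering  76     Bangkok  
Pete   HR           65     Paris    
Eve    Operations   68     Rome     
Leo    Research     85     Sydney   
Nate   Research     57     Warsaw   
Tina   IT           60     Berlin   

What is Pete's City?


Row 2: Pete
City = Paris

ANSWER: Paris


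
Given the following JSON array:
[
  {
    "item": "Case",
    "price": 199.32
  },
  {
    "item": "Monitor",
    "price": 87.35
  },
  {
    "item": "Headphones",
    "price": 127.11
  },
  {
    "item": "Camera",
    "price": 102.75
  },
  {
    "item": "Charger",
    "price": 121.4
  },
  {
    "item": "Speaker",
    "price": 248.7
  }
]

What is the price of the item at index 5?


Array index 5 -> Speaker
price = 248.7

ANSWER: 248.7


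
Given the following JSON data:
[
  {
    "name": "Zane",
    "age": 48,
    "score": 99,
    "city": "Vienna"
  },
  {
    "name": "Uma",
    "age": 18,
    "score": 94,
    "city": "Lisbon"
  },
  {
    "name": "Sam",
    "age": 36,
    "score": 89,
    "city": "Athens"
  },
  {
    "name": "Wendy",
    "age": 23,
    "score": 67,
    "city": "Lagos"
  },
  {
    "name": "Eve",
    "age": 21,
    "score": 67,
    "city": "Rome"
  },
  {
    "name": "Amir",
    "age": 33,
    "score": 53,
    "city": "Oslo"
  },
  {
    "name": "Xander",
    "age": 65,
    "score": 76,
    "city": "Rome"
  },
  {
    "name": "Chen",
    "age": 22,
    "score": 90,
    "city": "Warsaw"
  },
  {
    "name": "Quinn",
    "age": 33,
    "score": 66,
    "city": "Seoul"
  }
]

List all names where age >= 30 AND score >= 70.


Checking both conditions:
  Zane (age=48, score=99) -> YES
  Uma (age=18, score=94) -> no
  Sam (age=36, score=89) -> YES
  Wendy (age=23, score=67) -> no
  Eve (age=21, score=67) -> no
  Amir (age=33, score=53) -> no
  Xander (age=65, score=76) -> YES
  Chen (age=22, score=90) -> no
  Quinn (age=33, score=66) -> no


ANSWER: Zane, Sam, Xander


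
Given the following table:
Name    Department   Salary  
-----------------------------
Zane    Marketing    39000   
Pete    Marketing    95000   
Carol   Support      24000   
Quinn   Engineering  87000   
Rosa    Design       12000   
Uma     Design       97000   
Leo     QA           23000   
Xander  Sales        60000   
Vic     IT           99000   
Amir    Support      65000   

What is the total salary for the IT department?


IT department members:
  Vic: 99000
Total = 99000 = 99000

ANSWER: 99000


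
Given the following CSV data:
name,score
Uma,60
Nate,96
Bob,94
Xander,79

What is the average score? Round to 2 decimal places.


Scores: 60, 96, 94, 79
Sum = 329
Count = 4
Average = 329 / 4 = 82.25

ANSWER: 82.25


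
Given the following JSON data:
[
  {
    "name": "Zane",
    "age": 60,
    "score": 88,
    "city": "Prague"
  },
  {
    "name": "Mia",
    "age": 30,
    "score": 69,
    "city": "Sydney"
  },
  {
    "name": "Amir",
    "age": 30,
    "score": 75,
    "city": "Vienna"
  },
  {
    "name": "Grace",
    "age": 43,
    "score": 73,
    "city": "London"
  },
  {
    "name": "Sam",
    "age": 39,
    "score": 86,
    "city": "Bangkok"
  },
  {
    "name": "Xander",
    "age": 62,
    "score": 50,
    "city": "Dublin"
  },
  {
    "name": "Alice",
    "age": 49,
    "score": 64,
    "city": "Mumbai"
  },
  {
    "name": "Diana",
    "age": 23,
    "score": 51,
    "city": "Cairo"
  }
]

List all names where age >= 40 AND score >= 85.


Checking both conditions:
  Zane (age=60, score=88) -> YES
  Mia (age=30, score=69) -> no
  Amir (age=30, score=75) -> no
  Grace (age=43, score=73) -> no
  Sam (age=39, score=86) -> no
  Xander (age=62, score=50) -> no
  Alice (age=49, score=64) -> no
  Diana (age=23, score=51) -> no


ANSWER: Zane


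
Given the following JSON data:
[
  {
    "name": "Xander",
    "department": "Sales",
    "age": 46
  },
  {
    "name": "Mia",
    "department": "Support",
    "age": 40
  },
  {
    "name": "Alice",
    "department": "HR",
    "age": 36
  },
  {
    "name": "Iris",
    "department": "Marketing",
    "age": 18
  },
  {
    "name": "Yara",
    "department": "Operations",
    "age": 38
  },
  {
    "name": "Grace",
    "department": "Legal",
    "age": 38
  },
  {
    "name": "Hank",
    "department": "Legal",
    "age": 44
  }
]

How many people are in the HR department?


Scanning records for department = HR
  Record 2: Alice
Count: 1

ANSWER: 1


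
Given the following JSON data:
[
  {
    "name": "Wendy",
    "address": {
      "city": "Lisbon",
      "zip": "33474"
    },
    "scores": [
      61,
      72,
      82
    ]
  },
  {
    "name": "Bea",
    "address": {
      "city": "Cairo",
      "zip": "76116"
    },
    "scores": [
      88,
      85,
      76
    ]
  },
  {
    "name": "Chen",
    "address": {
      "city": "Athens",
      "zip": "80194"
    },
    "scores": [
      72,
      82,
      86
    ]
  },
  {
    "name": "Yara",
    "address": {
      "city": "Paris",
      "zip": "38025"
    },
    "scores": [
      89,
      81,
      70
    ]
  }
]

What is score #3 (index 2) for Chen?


Path: records[2].scores[2]
Value: 86

ANSWER: 86


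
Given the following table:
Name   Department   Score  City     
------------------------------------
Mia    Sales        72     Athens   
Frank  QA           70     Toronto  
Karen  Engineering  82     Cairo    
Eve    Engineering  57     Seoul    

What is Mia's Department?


Row 1: Mia
Department = Sales

ANSWER: Sales


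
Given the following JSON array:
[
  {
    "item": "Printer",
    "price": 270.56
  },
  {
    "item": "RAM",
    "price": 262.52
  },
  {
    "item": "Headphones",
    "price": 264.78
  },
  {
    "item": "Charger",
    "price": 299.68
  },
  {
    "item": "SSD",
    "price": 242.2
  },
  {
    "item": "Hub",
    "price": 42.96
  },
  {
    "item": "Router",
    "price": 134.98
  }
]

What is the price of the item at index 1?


Array index 1 -> RAM
price = 262.52

ANSWER: 262.52


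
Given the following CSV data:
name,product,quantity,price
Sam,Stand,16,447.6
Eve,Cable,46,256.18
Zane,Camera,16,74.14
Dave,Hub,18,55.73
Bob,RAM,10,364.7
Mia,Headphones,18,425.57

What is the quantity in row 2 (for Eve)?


Row 2: Eve
Column 'quantity' = 46

ANSWER: 46


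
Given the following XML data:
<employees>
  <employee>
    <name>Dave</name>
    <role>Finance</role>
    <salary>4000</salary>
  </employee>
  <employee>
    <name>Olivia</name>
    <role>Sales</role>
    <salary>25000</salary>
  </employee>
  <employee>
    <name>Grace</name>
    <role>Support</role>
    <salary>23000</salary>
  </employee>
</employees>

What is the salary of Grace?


Searching for <employee> with <name>Grace</name>
Found at position 3
<salary>23000</salary>

ANSWER: 23000


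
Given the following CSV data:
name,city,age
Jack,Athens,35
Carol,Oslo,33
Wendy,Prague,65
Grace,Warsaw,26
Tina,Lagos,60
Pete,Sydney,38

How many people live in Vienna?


Scanning city column for 'Vienna':
Total matches: 0

ANSWER: 0


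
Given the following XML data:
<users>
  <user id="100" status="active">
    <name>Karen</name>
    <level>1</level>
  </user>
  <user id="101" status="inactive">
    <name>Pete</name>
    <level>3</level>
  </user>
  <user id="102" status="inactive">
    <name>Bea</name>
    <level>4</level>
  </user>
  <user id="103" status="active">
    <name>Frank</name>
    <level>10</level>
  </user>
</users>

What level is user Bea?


Finding user: Bea
<level>4</level>

ANSWER: 4


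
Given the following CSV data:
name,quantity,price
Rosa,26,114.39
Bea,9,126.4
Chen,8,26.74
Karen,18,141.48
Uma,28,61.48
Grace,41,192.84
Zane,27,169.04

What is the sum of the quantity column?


Values in 'quantity' column:
  Row 1: 26
  Row 2: 9
  Row 3: 8
  Row 4: 18
  Row 5: 28
  Row 6: 41
  Row 7: 27
Sum = 26 + 9 + 8 + 18 + 28 + 41 + 27 = 157

ANSWER: 157


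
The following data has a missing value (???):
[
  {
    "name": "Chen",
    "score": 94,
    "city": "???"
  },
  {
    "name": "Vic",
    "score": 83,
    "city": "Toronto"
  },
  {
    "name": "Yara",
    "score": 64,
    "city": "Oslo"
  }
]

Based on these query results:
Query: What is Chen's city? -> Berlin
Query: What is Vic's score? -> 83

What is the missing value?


The missing value is Chen's city
From query: Chen's city = Berlin

ANSWER: Berlin
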